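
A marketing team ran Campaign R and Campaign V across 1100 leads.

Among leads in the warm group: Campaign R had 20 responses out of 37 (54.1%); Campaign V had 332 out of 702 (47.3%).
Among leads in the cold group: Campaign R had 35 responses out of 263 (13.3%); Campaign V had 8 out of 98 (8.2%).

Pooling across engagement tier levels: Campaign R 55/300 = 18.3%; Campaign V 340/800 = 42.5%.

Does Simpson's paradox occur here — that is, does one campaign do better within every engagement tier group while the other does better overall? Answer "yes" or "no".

Within each engagement tier level (warm 54.1% vs 47.3%; cold 13.3% vs 8.2%), Campaign R has the higher rate every time. Pooled: 18.3% vs 42.5% — Campaign V has the higher rate overall. The two comparisons disagree.

yes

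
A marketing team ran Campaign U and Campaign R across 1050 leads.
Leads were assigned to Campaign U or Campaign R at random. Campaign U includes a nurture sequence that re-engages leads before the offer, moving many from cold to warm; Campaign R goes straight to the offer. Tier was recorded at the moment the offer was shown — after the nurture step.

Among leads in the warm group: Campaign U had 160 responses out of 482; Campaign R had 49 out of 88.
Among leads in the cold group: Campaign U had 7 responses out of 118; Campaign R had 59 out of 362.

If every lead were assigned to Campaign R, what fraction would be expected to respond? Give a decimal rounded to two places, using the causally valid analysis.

Within every engagement tier level Campaign R has the higher rate, yet pooled Campaign U does — Simpson's reversal.
Engagement tier is recorded after the campaign and is itself shifted by it — it sits on the causal path from campaign to outcome. Conditioning on a mediator would strip out part of the effect we want; the pooled comparison gives the total causal effect.
So P(outcome | do(Campaign R)) is just the pooled rate for Campaign R: 108/450 = 0.240.

0.24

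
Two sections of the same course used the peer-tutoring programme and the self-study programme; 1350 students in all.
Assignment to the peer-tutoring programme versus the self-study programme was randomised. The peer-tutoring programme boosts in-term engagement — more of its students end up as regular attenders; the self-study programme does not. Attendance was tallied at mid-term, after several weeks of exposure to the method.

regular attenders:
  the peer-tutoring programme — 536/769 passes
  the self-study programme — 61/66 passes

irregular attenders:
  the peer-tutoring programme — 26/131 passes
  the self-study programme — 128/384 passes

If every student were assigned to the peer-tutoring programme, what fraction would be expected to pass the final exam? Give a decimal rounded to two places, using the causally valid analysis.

0.62

Mid-term attendance here is a post-treatment variable shaped by the teaching method; conditioning on it would introduce bias rather than remove it. The overall comparison is the causal one.
So P(outcome | do(the peer-tutoring programme)) is just the pooled rate for the peer-tutoring programme: 562/900 = 0.624.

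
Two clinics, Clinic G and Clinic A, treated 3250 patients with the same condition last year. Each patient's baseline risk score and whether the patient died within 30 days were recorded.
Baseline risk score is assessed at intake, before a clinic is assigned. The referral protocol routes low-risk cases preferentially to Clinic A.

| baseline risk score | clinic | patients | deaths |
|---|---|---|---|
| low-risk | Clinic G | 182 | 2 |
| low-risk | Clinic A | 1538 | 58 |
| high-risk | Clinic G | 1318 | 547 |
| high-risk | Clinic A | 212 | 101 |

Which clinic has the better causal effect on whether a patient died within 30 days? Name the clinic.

The stratified and pooled comparisons disagree (Clinic G wins within each baseline risk score; Clinic A wins overall), so the answer turns on the causal role of baseline risk score.
Nothing the clinic does changes baseline risk score; the imbalance is an allocation artefact. With baseline risk score also predicting the outcome, the pooled figure is confounded, and the within-stratum comparison is the causal one.
Within each level — low-risk: 1.1% vs 3.8%; high-risk: 41.5% vs 47.6% — Clinic G is lower every time.

Clinic G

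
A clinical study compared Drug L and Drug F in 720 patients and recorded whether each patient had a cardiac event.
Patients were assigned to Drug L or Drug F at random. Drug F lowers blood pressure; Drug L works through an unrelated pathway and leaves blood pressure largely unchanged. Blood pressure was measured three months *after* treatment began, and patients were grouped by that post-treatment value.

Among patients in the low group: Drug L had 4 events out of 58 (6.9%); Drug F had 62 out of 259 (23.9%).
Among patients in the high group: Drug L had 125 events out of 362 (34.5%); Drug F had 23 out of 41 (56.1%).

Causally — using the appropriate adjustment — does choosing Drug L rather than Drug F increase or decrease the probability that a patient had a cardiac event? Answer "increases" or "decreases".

increases

Within every blood pressure level Drug L has the lower rate, yet pooled Drug F does — Simpson's reversal.
Blood pressure here is a post-treatment variable shaped by the drug; conditioning on it would introduce bias rather than remove it. The overall comparison is the causal one.
Pooled: Drug L 30.7% vs Drug F 28.3%; Drug F is lower overall.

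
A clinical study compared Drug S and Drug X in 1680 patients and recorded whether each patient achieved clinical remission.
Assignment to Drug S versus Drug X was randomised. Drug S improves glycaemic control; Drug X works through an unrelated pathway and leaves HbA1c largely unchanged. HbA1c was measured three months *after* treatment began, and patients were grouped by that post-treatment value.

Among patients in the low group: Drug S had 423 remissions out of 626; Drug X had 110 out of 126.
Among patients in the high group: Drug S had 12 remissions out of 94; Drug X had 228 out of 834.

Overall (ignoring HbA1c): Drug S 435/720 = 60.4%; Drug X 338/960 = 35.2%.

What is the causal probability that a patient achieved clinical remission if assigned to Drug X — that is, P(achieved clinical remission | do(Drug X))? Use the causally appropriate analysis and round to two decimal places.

The stratified and pooled comparisons disagree (Drug X wins within each HbA1c; Drug S wins overall), so the answer turns on the causal role of HbA1c.
HbA1c here is a post-treatment variable shaped by the drug; conditioning on it would introduce bias rather than remove it. The overall comparison is the causal one.
So P(outcome | do(Drug X)) is just the pooled rate for Drug X: 338/960 = 0.352.

0.35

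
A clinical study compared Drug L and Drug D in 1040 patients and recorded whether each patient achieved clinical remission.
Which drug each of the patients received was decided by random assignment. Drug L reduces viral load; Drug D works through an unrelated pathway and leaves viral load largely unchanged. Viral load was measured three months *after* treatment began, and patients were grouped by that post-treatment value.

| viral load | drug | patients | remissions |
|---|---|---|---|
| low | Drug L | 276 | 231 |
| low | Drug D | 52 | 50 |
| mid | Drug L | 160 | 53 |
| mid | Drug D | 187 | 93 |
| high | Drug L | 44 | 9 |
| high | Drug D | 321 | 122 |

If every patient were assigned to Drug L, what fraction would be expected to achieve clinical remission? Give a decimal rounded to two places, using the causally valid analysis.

0.61

The viral load-specific comparison favours Drug D throughout, but the pooled figures favour Drug L. The question is whether to condition on viral load.
Stratifying would compare drugs among patients the drugs themselves sorted into viral load groups — a form of selection on an intermediate. The unconditioned pooled rates give the total causal effect.
So P(outcome | do(Drug L)) is just the pooled rate for Drug L: 293/480 = 0.610.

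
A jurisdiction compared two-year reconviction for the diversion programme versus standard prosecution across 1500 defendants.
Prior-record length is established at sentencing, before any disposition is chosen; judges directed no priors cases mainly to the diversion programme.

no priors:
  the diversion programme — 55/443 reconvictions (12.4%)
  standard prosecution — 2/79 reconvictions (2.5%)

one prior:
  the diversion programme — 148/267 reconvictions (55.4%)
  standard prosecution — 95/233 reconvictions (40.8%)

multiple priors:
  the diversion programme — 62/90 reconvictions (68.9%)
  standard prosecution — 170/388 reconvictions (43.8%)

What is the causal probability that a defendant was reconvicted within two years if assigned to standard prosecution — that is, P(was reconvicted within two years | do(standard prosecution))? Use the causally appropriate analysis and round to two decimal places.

Prior-record length differs across dispositions for reasons unrelated to any effect of the disposition itself, and it separately predicts the outcome — a classic confounder. We must compare within prior-record length levels.
Standardising standard prosecution to the population prior-record length mix: 0.348·2/79 + 0.333·95/233 + 0.319·170/388 = 0.284.

0.28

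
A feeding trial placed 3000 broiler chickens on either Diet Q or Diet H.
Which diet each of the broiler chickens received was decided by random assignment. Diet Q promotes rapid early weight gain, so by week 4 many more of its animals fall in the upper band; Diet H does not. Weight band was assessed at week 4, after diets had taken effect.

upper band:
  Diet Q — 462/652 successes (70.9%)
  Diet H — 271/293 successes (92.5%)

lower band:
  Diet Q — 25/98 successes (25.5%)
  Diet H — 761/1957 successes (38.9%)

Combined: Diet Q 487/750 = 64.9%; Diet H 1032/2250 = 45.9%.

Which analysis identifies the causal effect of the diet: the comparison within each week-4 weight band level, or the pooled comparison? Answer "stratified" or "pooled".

Diet H is higher inside every week-4 weight band stratum but Diet Q is higher in aggregate. Whether to stratify depends on how week-4 weight band relates to the diet.
Because the diet influences week-4 weight band, week-4 weight band is a post-treatment mediator, not a confounder. Stratifying on it would bias the estimate; the causal effect is the crude pooled difference.
Pooled: Diet Q 64.9% vs Diet H 45.9%; Diet Q is higher overall.

pooled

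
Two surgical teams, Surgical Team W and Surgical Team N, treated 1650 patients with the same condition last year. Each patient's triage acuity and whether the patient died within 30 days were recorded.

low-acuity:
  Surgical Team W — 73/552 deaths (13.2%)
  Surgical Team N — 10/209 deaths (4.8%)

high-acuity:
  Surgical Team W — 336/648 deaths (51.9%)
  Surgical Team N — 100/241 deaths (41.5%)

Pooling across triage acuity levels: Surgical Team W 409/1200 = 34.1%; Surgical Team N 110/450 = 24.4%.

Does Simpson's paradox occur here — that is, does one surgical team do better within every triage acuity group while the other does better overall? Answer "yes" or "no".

no

Within each triage acuity level (low-acuity 13.2% vs 4.8%; high-acuity 51.9% vs 41.5%), Surgical Team N has the lower rate every time. Pooled: 34.1% vs 24.4% — Surgical Team N has the lower rate overall. They agree.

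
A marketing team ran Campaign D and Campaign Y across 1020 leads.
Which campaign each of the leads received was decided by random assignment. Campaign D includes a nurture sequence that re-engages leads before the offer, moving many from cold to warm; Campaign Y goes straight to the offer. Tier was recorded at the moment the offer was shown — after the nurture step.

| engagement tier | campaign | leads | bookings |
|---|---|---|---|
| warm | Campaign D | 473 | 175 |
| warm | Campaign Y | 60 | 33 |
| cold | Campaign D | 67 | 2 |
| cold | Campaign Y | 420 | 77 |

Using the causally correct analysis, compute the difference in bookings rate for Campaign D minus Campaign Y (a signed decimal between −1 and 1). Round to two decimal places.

+0.10

The distribution of engagement tier is itself part of what the campaign does — it is an intermediate outcome. Holding it fixed would remove that part of the effect; the total effect is the pooled difference.
The causal difference is the pooled difference: 0.328 − 0.229 = +0.099.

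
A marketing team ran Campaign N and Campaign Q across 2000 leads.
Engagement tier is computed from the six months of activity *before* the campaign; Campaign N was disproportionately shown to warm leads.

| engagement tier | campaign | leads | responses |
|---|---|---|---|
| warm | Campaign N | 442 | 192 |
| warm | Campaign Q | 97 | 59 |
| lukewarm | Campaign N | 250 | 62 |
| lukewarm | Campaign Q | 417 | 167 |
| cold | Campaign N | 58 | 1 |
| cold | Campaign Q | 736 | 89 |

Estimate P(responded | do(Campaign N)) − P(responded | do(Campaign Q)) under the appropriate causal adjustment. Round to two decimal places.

-0.14

The imbalance in engagement tier arose from how leads were allocated, not from anything the campaign did; and engagement tier independently affects the outcome. The pooled gap is confounded — condition on engagement tier.
Adjusting over the population distribution of engagement tier: 0.270·(0.434−0.608) + 0.334·(0.248−0.400) + 0.397·(0.017−0.121) = -0.139.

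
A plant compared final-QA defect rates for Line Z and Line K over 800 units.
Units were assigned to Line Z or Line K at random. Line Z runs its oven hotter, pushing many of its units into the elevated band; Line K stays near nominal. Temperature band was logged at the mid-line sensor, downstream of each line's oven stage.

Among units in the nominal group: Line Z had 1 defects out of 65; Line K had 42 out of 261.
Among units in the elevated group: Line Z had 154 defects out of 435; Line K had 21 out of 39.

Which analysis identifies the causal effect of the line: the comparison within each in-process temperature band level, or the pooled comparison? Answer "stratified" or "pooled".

pooled

In-process temperature band is recorded after the line and is itself shifted by it — it sits on the causal path from line to outcome. Conditioning on a mediator would strip out part of the effect we want; the pooled comparison gives the total causal effect.
Pooled: Line Z 31.0% vs Line K 21.0%; Line K is lower overall.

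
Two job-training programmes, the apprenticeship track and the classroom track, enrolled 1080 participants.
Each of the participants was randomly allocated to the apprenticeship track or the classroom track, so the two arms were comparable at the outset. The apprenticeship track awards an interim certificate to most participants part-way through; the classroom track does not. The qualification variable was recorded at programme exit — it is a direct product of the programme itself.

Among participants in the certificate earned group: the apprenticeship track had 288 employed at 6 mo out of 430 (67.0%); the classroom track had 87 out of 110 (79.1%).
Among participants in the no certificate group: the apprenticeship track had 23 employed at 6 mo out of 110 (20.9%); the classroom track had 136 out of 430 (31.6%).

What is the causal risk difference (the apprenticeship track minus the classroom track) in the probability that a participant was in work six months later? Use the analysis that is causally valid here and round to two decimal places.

+0.16

Qualification attained during the programme is recorded after the programme and is itself shifted by it — it sits on the causal path from programme to outcome. Conditioning on a mediator would strip out part of the effect we want; the pooled comparison gives the total causal effect.
The causal difference is the pooled difference: 0.576 − 0.413 = +0.163.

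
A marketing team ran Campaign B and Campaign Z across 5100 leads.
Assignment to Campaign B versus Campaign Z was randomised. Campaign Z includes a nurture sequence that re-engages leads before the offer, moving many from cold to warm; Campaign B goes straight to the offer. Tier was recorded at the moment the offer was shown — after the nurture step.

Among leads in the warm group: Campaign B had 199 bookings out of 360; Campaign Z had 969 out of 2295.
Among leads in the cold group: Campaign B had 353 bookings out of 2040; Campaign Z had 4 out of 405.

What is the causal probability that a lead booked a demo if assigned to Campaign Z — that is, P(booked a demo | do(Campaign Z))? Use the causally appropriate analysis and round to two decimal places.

Because the campaign influences engagement tier, engagement tier is a post-treatment mediator, not a confounder. Stratifying on it would bias the estimate; the causal effect is the crude pooled difference.
So P(outcome | do(Campaign Z)) is just the pooled rate for Campaign Z: 973/2700 = 0.360.

0.36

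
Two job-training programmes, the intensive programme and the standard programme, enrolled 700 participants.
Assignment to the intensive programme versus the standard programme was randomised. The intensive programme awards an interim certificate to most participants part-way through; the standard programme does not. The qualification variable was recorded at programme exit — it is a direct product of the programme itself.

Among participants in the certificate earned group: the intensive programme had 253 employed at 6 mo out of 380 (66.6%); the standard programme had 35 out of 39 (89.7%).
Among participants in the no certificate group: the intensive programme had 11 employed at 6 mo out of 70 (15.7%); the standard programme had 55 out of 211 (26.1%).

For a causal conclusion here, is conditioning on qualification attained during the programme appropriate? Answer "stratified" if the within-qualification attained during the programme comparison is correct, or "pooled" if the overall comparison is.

Within every qualification attained during the programme level the standard programme has the higher rate, yet pooled the intensive programme does — Simpson's reversal.
Qualification attained during the programme lies on the pathway programme → qualification attained during the programme → outcome, so adjusting for it blocks the indirect effect. For the total causal effect of programme, use the unadjusted pooled rates.
Pooled: the intensive programme 58.7% vs the standard programme 36.0%; the intensive programme is higher overall.

pooled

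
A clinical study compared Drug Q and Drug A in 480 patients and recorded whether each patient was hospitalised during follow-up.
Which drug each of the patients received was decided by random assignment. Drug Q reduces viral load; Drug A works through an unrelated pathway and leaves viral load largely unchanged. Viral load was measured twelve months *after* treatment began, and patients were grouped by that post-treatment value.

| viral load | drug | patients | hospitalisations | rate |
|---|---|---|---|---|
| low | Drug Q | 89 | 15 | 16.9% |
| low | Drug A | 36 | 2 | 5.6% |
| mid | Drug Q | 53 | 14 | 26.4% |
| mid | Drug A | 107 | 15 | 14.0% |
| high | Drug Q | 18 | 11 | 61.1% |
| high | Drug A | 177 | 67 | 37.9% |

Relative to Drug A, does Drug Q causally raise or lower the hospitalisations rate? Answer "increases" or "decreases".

decreases

Viral load is recorded after the drug and is itself shifted by it — it sits on the causal path from drug to outcome. Conditioning on a mediator would strip out part of the effect we want; the pooled comparison gives the total causal effect.
Pooled: Drug Q 25.0% vs Drug A 26.2%; Drug Q is lower overall.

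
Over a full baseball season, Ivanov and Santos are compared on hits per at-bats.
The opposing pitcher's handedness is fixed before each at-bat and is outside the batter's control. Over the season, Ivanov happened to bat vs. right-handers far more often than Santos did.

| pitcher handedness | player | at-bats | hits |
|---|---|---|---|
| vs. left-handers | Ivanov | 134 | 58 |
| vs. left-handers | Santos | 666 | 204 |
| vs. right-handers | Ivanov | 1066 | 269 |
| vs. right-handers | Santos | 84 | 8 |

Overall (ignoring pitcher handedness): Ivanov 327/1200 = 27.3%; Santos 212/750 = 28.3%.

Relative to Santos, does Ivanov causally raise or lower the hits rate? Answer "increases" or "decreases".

increases

The pitcher handedness-specific comparison favours Ivanov throughout, but the pooled figures favour Santos. The question is whether to condition on pitcher handedness.
Here pitcher handedness is a common cause — it drives both which player a case falls under and the outcome. The crude comparison mixes populations; the stratum-specific rates are the causally relevant ones.
Within each level — vs. left-handers: 43.3% vs 30.6%; vs. right-handers: 25.2% vs 9.5% — Ivanov is higher every time.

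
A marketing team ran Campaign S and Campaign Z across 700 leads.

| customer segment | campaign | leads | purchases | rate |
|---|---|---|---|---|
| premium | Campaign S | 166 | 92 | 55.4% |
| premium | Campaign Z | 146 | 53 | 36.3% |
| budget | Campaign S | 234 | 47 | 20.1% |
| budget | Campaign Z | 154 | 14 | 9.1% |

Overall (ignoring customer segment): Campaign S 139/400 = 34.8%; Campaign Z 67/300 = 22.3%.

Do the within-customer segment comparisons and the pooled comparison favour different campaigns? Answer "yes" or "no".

Within each customer segment level (premium 55.4% vs 36.3%; budget 20.1% vs 9.1%), Campaign S has the higher rate every time. Pooled: 34.8% vs 22.3% — Campaign S has the higher rate overall. They agree.

no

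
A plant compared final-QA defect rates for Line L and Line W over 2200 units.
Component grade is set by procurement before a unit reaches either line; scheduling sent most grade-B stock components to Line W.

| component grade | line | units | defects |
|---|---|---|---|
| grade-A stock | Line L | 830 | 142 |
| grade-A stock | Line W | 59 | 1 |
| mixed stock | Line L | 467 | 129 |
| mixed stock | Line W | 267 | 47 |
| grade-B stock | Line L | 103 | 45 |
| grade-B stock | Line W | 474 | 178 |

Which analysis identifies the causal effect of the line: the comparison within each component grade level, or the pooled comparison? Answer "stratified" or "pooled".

Here component grade is a common cause — it drives both which line a case falls under and the outcome. The crude comparison mixes populations; the stratum-specific rates are the causally relevant ones.
Within each level — grade-A stock: 17.1% vs 1.7%; mixed stock: 27.6% vs 17.6%; grade-B stock: 43.7% vs 37.6% — Line W is lower every time.

stratified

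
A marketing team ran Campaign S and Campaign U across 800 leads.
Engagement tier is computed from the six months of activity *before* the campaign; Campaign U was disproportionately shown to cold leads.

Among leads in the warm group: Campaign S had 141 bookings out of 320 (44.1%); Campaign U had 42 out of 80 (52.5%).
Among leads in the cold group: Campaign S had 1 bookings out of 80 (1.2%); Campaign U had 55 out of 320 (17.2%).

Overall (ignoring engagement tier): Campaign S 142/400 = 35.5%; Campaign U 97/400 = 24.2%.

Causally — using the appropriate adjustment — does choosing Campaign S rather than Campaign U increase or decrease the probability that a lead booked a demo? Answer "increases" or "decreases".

The engagement tier-specific comparison favours Campaign U throughout, but the pooled figures favour Campaign S. The question is whether to condition on engagement tier.
Engagement tier is set before the campaign has any effect — it is not caused by the campaign — and it independently drives the outcome. That makes it a confounder, so the causal comparison is within engagement tier levels.
Within each level — warm: 44.1% vs 52.5%; cold: 1.2% vs 17.2% — Campaign U is higher every time.

decreases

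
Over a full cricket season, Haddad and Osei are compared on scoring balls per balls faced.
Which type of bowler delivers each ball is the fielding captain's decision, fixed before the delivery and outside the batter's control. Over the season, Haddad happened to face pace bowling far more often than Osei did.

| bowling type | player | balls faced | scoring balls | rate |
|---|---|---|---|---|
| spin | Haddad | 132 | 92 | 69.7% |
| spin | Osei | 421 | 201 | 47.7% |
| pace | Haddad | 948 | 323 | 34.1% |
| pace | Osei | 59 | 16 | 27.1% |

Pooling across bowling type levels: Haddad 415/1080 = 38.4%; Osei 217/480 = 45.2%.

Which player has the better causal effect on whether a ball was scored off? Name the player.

Nothing the player does changes bowling type; the imbalance is an allocation artefact. With bowling type also predicting the outcome, the pooled figure is confounded, and the within-stratum comparison is the causal one.
Within each level — spin: 69.7% vs 47.7%; pace: 34.1% vs 27.1% — Haddad is higher every time.

Haddad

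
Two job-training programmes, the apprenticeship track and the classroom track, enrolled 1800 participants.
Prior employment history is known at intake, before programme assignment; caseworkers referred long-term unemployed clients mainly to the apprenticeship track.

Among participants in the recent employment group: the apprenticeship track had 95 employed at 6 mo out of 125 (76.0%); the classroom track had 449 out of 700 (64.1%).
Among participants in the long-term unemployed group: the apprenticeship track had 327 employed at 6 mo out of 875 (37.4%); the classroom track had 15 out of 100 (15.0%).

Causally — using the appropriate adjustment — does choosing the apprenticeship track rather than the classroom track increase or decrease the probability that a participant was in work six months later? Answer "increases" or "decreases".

Within every prior employment history level the apprenticeship track has the higher rate, yet pooled the classroom track does — Simpson's reversal.
Prior employment history satisfies the back-door criterion: it is not a descendant of the programme, and it blocks the spurious path from programme to outcome. Adjusting for it (i.e., using the within-prior employment history rates) gives the causal effect.
Within each level — recent employment: 76.0% vs 64.1%; long-term unemployed: 37.4% vs 15.0% — the apprenticeship track is higher every time.

increases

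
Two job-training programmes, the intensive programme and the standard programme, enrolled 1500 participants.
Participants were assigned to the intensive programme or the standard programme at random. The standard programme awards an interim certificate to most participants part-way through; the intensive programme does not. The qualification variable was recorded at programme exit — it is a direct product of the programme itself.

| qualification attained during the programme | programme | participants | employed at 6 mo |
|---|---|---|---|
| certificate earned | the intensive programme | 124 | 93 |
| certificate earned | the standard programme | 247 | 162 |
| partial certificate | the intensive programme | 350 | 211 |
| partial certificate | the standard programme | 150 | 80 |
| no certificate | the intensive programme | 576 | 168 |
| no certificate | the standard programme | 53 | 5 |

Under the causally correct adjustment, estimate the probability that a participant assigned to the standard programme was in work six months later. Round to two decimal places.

Qualification attained during the programme lies on the pathway programme → qualification attained during the programme → outcome, so adjusting for it blocks the indirect effect. For the total causal effect of programme, use the unadjusted pooled rates.
So P(outcome | do(the standard programme)) is just the pooled rate for the standard programme: 247/450 = 0.549.

0.55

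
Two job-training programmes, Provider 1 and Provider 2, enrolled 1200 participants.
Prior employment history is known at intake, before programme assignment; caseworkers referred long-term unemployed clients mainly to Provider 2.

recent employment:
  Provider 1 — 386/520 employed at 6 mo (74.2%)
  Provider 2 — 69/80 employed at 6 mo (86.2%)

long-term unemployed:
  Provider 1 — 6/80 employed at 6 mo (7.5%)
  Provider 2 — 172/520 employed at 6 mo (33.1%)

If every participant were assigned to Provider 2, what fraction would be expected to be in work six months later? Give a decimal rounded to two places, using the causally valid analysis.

0.60

Prior employment history satisfies the back-door criterion: it is not a descendant of the programme, and it blocks the spurious path from programme to outcome. Adjusting for it (i.e., using the within-prior employment history rates) gives the causal effect.
Standardising Provider 2 to the population prior employment history mix: 0.500·69/80 + 0.500·172/520 = 0.597.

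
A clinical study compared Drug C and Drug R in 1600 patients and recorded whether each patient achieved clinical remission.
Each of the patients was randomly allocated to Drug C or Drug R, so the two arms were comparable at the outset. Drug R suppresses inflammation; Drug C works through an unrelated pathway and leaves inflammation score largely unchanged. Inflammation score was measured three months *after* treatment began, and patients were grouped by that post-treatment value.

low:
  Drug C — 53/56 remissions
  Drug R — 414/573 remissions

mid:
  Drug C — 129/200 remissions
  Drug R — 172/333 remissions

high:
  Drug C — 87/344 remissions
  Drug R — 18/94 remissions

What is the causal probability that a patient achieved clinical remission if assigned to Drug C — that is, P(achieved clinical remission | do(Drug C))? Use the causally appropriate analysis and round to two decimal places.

0.45

The inflammation score-specific comparison favours Drug C throughout, but the pooled figures favour Drug R. The question is whether to condition on inflammation score.
Inflammation score is recorded after the drug and is itself shifted by it — it sits on the causal path from drug to outcome. Conditioning on a mediator would strip out part of the effect we want; the pooled comparison gives the total causal effect.
So P(outcome | do(Drug C)) is just the pooled rate for Drug C: 269/600 = 0.448.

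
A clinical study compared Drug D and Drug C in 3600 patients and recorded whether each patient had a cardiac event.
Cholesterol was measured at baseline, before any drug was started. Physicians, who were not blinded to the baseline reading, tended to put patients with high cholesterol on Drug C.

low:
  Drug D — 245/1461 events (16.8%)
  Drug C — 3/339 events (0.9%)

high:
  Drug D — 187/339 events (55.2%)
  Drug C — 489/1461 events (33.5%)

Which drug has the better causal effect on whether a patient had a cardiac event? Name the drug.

The cholesterol-specific comparison favours Drug C throughout, but the pooled figures favour Drug D. The question is whether to condition on cholesterol.
Since cholesterol is a pre-existing factor (not a product of the drug) and it affects the outcome on its own, it is a confounder. The stratified rates, not the pooled rate, identify the causal effect.
Within each level — low: 16.8% vs 0.9%; high: 55.2% vs 33.5% — Drug C is lower every time.

Drug C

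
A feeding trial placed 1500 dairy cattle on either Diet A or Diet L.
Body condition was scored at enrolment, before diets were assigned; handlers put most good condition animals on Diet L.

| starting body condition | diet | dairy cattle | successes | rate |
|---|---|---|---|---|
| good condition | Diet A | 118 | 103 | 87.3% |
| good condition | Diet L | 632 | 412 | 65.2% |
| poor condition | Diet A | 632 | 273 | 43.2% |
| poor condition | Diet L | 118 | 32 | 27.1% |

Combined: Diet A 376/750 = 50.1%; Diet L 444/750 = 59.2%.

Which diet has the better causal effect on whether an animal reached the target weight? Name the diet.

Within every starting body condition level Diet A has the higher rate, yet pooled Diet L does — Simpson's reversal.
The imbalance in starting body condition arose from how dairy cattle were allocated, not from anything the diet did; and starting body condition independently affects the outcome. The pooled gap is confounded — condition on starting body condition.
Within each level — good condition: 87.3% vs 65.2%; poor condition: 43.2% vs 27.1% — Diet A is higher every time.

Diet A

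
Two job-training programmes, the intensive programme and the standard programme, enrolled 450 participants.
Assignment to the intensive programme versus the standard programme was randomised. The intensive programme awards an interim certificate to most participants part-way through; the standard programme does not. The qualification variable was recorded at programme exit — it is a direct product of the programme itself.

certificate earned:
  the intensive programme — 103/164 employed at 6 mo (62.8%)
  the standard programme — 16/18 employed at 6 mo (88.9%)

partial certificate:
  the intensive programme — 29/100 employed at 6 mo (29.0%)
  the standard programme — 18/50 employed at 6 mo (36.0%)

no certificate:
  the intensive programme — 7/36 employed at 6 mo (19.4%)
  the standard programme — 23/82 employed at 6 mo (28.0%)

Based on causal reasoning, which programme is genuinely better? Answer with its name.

the intensive programme

The qualification attained during the programme-specific comparison favours the standard programme throughout, but the pooled figures favour the intensive programme. The question is whether to condition on qualification attained during the programme.
Qualification attained during the programme lies on the pathway programme → qualification attained during the programme → outcome, so adjusting for it blocks the indirect effect. For the total causal effect of programme, use the unadjusted pooled rates.
Pooled: the intensive programme 46.3% vs the standard programme 38.0%; the intensive programme is higher overall.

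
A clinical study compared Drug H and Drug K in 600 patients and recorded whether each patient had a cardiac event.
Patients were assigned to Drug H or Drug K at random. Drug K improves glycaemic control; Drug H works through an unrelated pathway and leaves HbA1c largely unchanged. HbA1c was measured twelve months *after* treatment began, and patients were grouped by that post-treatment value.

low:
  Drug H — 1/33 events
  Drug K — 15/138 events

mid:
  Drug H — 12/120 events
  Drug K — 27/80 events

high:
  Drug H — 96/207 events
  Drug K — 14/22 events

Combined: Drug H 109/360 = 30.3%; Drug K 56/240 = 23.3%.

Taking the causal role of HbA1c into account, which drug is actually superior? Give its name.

Because the drug influences HbA1c, HbA1c is a post-treatment mediator, not a confounder. Stratifying on it would bias the estimate; the causal effect is the crude pooled difference.
Pooled: Drug H 30.3% vs Drug K 23.3%; Drug K is lower overall.

Drug K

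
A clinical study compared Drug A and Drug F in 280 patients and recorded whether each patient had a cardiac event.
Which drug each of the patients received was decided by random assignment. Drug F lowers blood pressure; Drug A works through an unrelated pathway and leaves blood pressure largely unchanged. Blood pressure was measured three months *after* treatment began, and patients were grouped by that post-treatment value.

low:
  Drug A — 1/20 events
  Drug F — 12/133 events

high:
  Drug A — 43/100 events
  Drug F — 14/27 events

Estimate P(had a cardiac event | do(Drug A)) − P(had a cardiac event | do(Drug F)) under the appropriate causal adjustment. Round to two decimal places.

Stratifying would compare drugs among patients the drugs themselves sorted into blood pressure groups — a form of selection on an intermediate. The unconditioned pooled rates give the total causal effect.
The causal difference is the pooled difference: 0.367 − 0.163 = +0.204.

+0.20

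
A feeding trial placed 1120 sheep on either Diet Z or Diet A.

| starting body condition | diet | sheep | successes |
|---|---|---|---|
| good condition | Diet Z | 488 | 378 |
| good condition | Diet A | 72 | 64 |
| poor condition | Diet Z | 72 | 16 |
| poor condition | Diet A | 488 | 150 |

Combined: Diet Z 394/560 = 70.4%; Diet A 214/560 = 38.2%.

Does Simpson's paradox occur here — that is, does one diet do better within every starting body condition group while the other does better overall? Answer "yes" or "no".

yes

Within each starting body condition level (good condition 77.5% vs 88.9%; poor condition 22.2% vs 30.7%), Diet A has the higher rate every time. Pooled: 70.4% vs 38.2% — Diet Z has the higher rate overall. The two comparisons disagree.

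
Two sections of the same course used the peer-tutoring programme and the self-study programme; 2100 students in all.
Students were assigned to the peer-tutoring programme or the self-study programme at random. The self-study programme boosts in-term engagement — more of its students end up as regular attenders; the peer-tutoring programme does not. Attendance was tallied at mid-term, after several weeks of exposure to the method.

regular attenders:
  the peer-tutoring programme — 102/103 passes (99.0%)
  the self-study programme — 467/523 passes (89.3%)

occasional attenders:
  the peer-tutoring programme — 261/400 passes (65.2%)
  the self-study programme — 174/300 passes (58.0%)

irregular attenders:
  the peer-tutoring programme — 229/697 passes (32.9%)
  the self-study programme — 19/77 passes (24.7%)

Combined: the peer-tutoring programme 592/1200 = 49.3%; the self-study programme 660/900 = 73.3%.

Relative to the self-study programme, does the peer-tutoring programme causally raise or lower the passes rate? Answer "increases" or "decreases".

decreases

The mid-term attendance-specific comparison favours the peer-tutoring programme throughout, but the pooled figures favour the self-study programme. The question is whether to condition on mid-term attendance.
Mid-term attendance is downstream of the teaching method. One should not condition on a consequence of treatment, so the overall rates are the right comparison.
Pooled: the peer-tutoring programme 49.3% vs the self-study programme 73.3%; the self-study programme is higher overall.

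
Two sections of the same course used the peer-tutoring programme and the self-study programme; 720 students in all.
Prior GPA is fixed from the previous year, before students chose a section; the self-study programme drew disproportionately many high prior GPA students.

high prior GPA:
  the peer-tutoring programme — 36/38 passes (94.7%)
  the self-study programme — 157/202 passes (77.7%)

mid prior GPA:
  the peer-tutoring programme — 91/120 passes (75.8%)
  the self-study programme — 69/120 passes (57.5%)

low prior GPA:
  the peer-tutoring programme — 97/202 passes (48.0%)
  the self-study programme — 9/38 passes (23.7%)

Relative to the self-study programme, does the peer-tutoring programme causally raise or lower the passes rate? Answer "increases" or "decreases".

increases

the peer-tutoring programme is higher inside every prior GPA band stratum but the self-study programme is higher in aggregate. Whether to stratify depends on how prior GPA band relates to the teaching method.
Here prior GPA band is a common cause — it drives both which teaching method a case falls under and the outcome. The crude comparison mixes populations; the stratum-specific rates are the causally relevant ones.
Within each level — high prior GPA: 94.7% vs 77.7%; mid prior GPA: 75.8% vs 57.5%; low prior GPA: 48.0% vs 23.7% — the peer-tutoring programme is higher every time.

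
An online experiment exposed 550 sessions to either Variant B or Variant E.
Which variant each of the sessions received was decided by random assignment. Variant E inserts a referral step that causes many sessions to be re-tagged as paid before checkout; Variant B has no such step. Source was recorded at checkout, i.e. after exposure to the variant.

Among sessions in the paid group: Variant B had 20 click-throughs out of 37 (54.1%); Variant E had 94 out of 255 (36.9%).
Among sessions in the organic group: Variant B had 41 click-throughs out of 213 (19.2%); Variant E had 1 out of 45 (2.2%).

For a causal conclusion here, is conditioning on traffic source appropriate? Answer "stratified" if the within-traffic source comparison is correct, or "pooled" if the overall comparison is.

pooled

Traffic source here is a post-treatment variable shaped by the variant; conditioning on it would introduce bias rather than remove it. The overall comparison is the causal one.
Pooled: Variant B 24.4% vs Variant E 31.7%; Variant E is higher overall.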